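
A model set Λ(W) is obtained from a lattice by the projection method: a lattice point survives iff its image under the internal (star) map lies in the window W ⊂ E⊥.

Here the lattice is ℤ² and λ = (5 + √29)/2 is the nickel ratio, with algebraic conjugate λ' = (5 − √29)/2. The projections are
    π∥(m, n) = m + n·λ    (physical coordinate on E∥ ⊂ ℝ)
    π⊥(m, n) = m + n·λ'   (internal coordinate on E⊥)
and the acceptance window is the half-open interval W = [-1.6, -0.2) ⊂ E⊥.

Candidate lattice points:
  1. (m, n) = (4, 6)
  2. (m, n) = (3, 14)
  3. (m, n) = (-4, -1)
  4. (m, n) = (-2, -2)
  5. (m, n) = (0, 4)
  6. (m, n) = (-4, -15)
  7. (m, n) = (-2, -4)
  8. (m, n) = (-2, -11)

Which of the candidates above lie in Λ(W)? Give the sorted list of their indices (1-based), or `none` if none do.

5, 6, 7

Numerically λ ≈ 5.1926 and λ' = −1/λ ≈ -0.1926.
candidate 1: (m,n)=(4,6) → π∥ = 4+6·λ ≈ 35.1555, π⊥ = 4+6·λ' ≈ 2.8445 ∉ [-1.6, -0.2) ⇒ out
candidate 2: (m,n)=(3,14) → π∥ = 3+14·λ ≈ 75.6962, π⊥ = 3+14·λ' ≈ 0.3038 ∉ [-1.6, -0.2) ⇒ out
candidate 3: (m,n)=(-4,-1) → π∥ = -4-1·λ ≈ -9.1926, π⊥ = -4-1·λ' ≈ -3.8074 ∉ [-1.6, -0.2) ⇒ out
candidate 4: (m,n)=(-2,-2) → π∥ = -2-2·λ ≈ -12.3852, π⊥ = -2-2·λ' ≈ -1.6148 ∉ [-1.6, -0.2) ⇒ out
candidate 5: (m,n)=(0,4) → π∥ = 0+4·λ ≈ 20.7703, π⊥ = 0+4·λ' ≈ -0.7703 ∈ [-1.6, -0.2) ⇒ IN Λ
candidate 6: (m,n)=(-4,-15) → π∥ = -4-15·λ ≈ -81.8887, π⊥ = -4-15·λ' ≈ -1.1113 ∈ [-1.6, -0.2) ⇒ IN Λ
candidate 7: (m,n)=(-2,-4) → π∥ = -2-4·λ ≈ -22.7703, π⊥ = -2-4·λ' ≈ -1.2297 ∈ [-1.6, -0.2) ⇒ IN Λ
candidate 8: (m,n)=(-2,-11) → π∥ = -2-11·λ ≈ -59.1184, π⊥ = -2-11·λ' ≈ 0.1184 ∉ [-1.6, -0.2) ⇒ out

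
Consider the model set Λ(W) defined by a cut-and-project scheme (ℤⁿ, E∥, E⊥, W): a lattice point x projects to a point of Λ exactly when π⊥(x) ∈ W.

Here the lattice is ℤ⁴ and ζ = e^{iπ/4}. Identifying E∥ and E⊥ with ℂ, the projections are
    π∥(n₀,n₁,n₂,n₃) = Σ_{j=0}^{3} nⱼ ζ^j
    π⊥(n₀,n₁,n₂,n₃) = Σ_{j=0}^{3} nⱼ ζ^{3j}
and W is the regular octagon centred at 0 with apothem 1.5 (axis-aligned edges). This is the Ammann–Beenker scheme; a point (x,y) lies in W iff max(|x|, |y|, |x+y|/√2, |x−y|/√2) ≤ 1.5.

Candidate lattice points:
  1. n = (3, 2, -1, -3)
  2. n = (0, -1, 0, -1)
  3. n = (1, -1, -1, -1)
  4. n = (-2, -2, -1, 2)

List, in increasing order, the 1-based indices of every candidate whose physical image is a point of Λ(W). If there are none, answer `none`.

1, 2, 3, 4

π⊥(n) = n₀ + n₁ζ³ + n₂ζ⁶ + n₃ζ⁹ where ζ = e^{iπ/4}.
#1 (3, 2, -1, -3): internal (-0.535534, 0.292893); octagon support 0.585786 vs apothem 1.5 → ∈ W
#2 (0, -1, 0, -1): internal (0.000000, -1.414214); octagon support 1.414214 vs apothem 1.5 → ∈ W
#3 (1, -1, -1, -1): internal (1.000000, -0.414214); octagon support 1.000000 vs apothem 1.5 → ∈ W
#4 (-2, -2, -1, 2): internal (0.828427, 1.000000); octagon support 1.292893 vs apothem 1.5 → ∈ W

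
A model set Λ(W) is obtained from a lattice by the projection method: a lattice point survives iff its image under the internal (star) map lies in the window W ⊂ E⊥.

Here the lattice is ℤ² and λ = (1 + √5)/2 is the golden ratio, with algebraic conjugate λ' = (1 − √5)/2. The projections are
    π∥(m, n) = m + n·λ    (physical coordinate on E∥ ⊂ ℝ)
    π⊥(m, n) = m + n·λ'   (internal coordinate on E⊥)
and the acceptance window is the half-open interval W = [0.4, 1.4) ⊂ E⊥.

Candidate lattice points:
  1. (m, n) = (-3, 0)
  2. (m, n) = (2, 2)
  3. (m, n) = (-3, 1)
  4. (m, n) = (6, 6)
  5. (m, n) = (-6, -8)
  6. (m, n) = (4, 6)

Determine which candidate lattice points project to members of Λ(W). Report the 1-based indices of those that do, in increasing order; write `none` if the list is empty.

λ' = (1−√5)/2 ≈ -0.6180.
[1] lift (-3,0): star map gives -3.0000; window check 0.4 ≤ -3.0000 < 1.4 is false → out
[2] lift (2,2): star map gives 0.7639; window check 0.4 ≤ 0.7639 < 1.4 is true → IN Λ
[3] lift (-3,1): star map gives -3.6180; window check 0.4 ≤ -3.6180 < 1.4 is false → out
[4] lift (6,6): star map gives 2.2918; window check 0.4 ≤ 2.2918 < 1.4 is false → out
[5] lift (-6,-8): star map gives -1.0557; window check 0.4 ≤ -1.0557 < 1.4 is false → out
[6] lift (4,6): star map gives 0.2918; window check 0.4 ≤ 0.2918 < 1.4 is false → out

2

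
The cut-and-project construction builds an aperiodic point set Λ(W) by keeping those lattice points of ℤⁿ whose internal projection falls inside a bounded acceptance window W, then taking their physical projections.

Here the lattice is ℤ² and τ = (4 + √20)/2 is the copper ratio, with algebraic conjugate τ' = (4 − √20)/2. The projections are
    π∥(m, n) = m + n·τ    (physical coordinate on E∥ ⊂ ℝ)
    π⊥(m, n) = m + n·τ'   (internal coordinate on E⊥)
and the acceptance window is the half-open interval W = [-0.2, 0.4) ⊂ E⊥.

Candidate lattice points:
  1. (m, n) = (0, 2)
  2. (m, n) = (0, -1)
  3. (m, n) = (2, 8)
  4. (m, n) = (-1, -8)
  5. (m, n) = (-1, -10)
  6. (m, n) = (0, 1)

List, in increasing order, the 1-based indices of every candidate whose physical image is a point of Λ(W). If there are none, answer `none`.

Compute τ' = (4−√20)/2 = -0.2361, so π⊥(m,n) = m -0.2361·n.
candidate 1: (m,n)=(0,2) → π∥ = 0+2·τ ≈ 8.4721, π⊥ = 0+2·τ' ≈ -0.4721 ∉ [-0.2, 0.4) ⇒ out
candidate 2: (m,n)=(0,-1) → π∥ = 0-1·τ ≈ -4.2361, π⊥ = 0-1·τ' ≈ 0.2361 ∈ [-0.2, 0.4) ⇒ IN Λ
candidate 3: (m,n)=(2,8) → π∥ = 2+8·τ ≈ 35.8885, π⊥ = 2+8·τ' ≈ 0.1115 ∈ [-0.2, 0.4) ⇒ IN Λ
candidate 4: (m,n)=(-1,-8) → π∥ = -1-8·τ ≈ -34.8885, π⊥ = -1-8·τ' ≈ 0.8885 ∉ [-0.2, 0.4) ⇒ out
candidate 5: (m,n)=(-1,-10) → π∥ = -1-10·τ ≈ -43.3607, π⊥ = -1-10·τ' ≈ 1.3607 ∉ [-0.2, 0.4) ⇒ out
candidate 6: (m,n)=(0,1) → π∥ = 0+1·τ ≈ 4.2361, π⊥ = 0+1·τ' ≈ -0.2361 ∉ [-0.2, 0.4) ⇒ out

2, 3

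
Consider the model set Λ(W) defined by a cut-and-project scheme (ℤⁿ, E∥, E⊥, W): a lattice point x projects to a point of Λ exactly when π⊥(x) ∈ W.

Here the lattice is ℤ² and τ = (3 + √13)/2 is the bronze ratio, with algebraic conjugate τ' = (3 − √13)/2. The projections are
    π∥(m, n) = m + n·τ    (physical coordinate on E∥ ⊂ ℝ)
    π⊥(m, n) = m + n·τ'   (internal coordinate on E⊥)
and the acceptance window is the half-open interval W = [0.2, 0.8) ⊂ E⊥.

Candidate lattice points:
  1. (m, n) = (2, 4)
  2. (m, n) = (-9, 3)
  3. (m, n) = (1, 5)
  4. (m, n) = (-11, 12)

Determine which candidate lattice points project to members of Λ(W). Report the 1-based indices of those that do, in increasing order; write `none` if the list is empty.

1

Numerically τ ≈ 3.3028 and τ' = −1/τ ≈ -0.3028.
[1] lift (2,4): star map gives 0.7889; window check 0.2 ≤ 0.7889 < 0.8 is true → IN Λ
[2] lift (-9,3): star map gives -9.9083; window check 0.2 ≤ -9.9083 < 0.8 is false → out
[3] lift (1,5): star map gives -0.5139; window check 0.2 ≤ -0.5139 < 0.8 is false → out
[4] lift (-11,12): star map gives -14.6333; window check 0.2 ≤ -14.6333 < 0.8 is false → out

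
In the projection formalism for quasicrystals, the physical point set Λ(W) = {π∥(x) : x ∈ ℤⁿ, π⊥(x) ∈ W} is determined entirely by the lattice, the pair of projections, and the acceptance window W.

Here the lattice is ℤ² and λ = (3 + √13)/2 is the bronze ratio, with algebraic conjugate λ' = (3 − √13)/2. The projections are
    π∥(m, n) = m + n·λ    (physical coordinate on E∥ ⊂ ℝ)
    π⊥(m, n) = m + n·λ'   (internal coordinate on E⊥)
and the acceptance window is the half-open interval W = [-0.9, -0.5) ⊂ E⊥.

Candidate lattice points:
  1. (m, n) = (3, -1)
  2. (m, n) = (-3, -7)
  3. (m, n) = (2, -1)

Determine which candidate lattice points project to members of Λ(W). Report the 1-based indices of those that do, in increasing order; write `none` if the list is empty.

2

λ' = (3−√13)/2 ≈ -0.3028.
candidate 1: (m,n)=(3,-1) → π∥ = 3-1·λ ≈ -0.3028, π⊥ = 3-1·λ' ≈ 3.3028 ∉ [-0.9, -0.5) ⇒ out
candidate 2: (m,n)=(-3,-7) → π∥ = -3-7·λ ≈ -26.1194, π⊥ = -3-7·λ' ≈ -0.8806 ∈ [-0.9, -0.5) ⇒ IN Λ
candidate 3: (m,n)=(2,-1) → π∥ = 2-1·λ ≈ -1.3028, π⊥ = 2-1·λ' ≈ 2.3028 ∉ [-0.9, -0.5) ⇒ out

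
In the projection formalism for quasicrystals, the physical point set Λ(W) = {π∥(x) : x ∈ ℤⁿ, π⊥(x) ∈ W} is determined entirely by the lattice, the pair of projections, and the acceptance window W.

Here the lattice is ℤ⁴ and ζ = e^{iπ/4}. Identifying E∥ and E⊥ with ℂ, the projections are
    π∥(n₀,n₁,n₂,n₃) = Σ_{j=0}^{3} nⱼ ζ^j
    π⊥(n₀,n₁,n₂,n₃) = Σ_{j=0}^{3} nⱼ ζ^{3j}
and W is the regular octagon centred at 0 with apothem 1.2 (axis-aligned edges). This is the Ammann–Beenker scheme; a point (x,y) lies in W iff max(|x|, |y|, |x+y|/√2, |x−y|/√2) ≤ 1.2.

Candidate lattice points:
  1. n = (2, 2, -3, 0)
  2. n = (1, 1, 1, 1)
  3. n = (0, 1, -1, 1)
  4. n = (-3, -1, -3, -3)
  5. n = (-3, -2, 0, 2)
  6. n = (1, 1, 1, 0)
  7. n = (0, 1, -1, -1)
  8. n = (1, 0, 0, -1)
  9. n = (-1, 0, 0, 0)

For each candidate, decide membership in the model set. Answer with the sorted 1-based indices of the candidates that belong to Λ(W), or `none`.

Internal map: ζ^{3j} for j=0..3 gives (1,0), (−√2/2,√2/2), (0,−1), (√2/2,√2/2).
candidate 1: n = (2, 2, -3, 0) → π⊥ ≈ (+0.5858, +4.4142); max(|x|,|y|,|x±y|/√2) = 4.4142 > 1.2 ⇒ ∉ W
candidate 2: n = (1, 1, 1, 1) → π⊥ ≈ (+1.0000, +0.4142); max(|x|,|y|,|x±y|/√2) = 1.0000 ≤ 1.2 ⇒ ∈ W
candidate 3: n = (0, 1, -1, 1) → π⊥ ≈ (+0.0000, +2.4142); max(|x|,|y|,|x±y|/√2) = 2.4142 > 1.2 ⇒ ∉ W
candidate 4: n = (-3, -1, -3, -3) → π⊥ ≈ (-4.4142, +0.1716); max(|x|,|y|,|x±y|/√2) = 4.4142 > 1.2 ⇒ ∉ W
candidate 5: n = (-3, -2, 0, 2) → π⊥ ≈ (-0.1716, +0.0000); max(|x|,|y|,|x±y|/√2) = 0.1716 ≤ 1.2 ⇒ ∈ W
candidate 6: n = (1, 1, 1, 0) → π⊥ ≈ (+0.2929, -0.2929); max(|x|,|y|,|x±y|/√2) = 0.4142 ≤ 1.2 ⇒ ∈ W
candidate 7: n = (0, 1, -1, -1) → π⊥ ≈ (-1.4142, +1.0000); max(|x|,|y|,|x±y|/√2) = 1.7071 > 1.2 ⇒ ∉ W
candidate 8: n = (1, 0, 0, -1) → π⊥ ≈ (+0.2929, -0.7071); max(|x|,|y|,|x±y|/√2) = 0.7071 ≤ 1.2 ⇒ ∈ W
candidate 9: n = (-1, 0, 0, 0) → π⊥ ≈ (-1.0000, +0.0000); max(|x|,|y|,|x±y|/√2) = 1.0000 ≤ 1.2 ⇒ ∈ W

2, 5, 6, 8, 9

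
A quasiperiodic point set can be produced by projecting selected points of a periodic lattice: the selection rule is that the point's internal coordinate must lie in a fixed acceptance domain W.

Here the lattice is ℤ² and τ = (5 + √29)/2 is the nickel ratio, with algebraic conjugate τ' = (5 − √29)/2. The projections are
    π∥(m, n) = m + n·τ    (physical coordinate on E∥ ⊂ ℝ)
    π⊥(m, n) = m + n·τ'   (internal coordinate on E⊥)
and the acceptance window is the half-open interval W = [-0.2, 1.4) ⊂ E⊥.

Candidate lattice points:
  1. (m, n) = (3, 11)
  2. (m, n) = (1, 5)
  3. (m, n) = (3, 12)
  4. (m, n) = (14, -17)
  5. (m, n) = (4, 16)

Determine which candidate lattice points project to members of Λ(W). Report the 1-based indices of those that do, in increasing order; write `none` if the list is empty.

1, 2, 3, 5

τ' = (5−√29)/2 ≈ -0.1926.
[1] lift (3,11): star map gives 0.8816; window check -0.2 ≤ 0.8816 < 1.4 is true → IN Λ
[2] lift (1,5): star map gives 0.0371; window check -0.2 ≤ 0.0371 < 1.4 is true → IN Λ
[3] lift (3,12): star map gives 0.6890; window check -0.2 ≤ 0.6890 < 1.4 is true → IN Λ
[4] lift (14,-17): star map gives 17.2739; window check -0.2 ≤ 17.2739 < 1.4 is false → out
[5] lift (4,16): star map gives 0.9187; window check -0.2 ≤ 0.9187 < 1.4 is true → IN Λ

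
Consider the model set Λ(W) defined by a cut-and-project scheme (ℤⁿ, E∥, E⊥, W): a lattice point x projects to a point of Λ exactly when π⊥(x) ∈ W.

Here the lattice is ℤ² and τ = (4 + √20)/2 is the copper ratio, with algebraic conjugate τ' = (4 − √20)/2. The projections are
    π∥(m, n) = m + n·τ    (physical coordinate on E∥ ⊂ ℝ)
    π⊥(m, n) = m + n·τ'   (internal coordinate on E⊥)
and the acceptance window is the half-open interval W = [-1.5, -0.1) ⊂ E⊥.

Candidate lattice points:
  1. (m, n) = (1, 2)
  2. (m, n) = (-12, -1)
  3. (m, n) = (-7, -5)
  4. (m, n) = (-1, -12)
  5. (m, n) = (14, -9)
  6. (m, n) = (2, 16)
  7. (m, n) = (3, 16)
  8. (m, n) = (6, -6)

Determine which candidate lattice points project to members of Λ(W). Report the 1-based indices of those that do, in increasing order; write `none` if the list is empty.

7

Numerically τ ≈ 4.23607 and τ' = −1/τ ≈ -0.23607.
[1] lift (1,2): star map gives 0.52786; window check -1.5 ≤ 0.52786 < -0.1 is false → out
[2] lift (-12,-1): star map gives -11.76393; window check -1.5 ≤ -11.76393 < -0.1 is false → out
[3] lift (-7,-5): star map gives -5.81966; window check -1.5 ≤ -5.81966 < -0.1 is false → out
[4] lift (-1,-12): star map gives 1.83282; window check -1.5 ≤ 1.83282 < -0.1 is false → out
[5] lift (14,-9): star map gives 16.12461; window check -1.5 ≤ 16.12461 < -0.1 is false → out
[6] lift (2,16): star map gives -1.77709; window check -1.5 ≤ -1.77709 < -0.1 is false → out
[7] lift (3,16): star map gives -0.77709; window check -1.5 ≤ -0.77709 < -0.1 is true → IN Λ
[8] lift (6,-6): star map gives 7.41641; window check -1.5 ≤ 7.41641 < -0.1 is false → out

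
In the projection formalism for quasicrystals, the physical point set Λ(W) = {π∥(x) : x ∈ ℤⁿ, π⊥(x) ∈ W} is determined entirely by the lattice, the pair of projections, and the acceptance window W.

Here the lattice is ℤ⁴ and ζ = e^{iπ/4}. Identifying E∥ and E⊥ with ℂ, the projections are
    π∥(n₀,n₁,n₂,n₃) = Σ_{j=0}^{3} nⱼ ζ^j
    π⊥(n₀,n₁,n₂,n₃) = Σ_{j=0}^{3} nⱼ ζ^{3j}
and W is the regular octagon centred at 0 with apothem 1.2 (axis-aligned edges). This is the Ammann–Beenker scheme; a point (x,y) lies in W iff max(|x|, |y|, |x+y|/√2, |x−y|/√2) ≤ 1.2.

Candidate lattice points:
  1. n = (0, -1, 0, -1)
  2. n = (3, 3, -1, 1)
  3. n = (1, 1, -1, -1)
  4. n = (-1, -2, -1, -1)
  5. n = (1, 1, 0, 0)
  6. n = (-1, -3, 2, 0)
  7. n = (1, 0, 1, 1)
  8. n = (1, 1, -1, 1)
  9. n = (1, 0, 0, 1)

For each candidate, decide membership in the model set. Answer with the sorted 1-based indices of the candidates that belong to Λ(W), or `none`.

With ζ = e^{iπ/4} the internal vectors are ζ^0,ζ^3,ζ^6,ζ^9.
candidate 1: n = (0, -1, 0, -1) → π⊥ ≈ (+0.0000, -1.4142); max(|x|,|y|,|x±y|/√2) = 1.4142 > 1.2 ⇒ ∉ W
candidate 2: n = (3, 3, -1, 1) → π⊥ ≈ (+1.5858, +3.8284); max(|x|,|y|,|x±y|/√2) = 3.8284 > 1.2 ⇒ ∉ W
candidate 3: n = (1, 1, -1, -1) → π⊥ ≈ (-0.4142, +1.0000); max(|x|,|y|,|x±y|/√2) = 1.0000 ≤ 1.2 ⇒ ∈ W
candidate 4: n = (-1, -2, -1, -1) → π⊥ ≈ (-0.2929, -1.1213); max(|x|,|y|,|x±y|/√2) = 1.1213 ≤ 1.2 ⇒ ∈ W
candidate 5: n = (1, 1, 0, 0) → π⊥ ≈ (+0.2929, +0.7071); max(|x|,|y|,|x±y|/√2) = 0.7071 ≤ 1.2 ⇒ ∈ W
candidate 6: n = (-1, -3, 2, 0) → π⊥ ≈ (+1.1213, -4.1213); max(|x|,|y|,|x±y|/√2) = 4.1213 > 1.2 ⇒ ∉ W
candidate 7: n = (1, 0, 1, 1) → π⊥ ≈ (+1.7071, -0.2929); max(|x|,|y|,|x±y|/√2) = 1.7071 > 1.2 ⇒ ∉ W
candidate 8: n = (1, 1, -1, 1) → π⊥ ≈ (+1.0000, +2.4142); max(|x|,|y|,|x±y|/√2) = 2.4142 > 1.2 ⇒ ∉ W
candidate 9: n = (1, 0, 0, 1) → π⊥ ≈ (+1.7071, +0.7071); max(|x|,|y|,|x±y|/√2) = 1.7071 > 1.2 ⇒ ∉ W

3, 4, 5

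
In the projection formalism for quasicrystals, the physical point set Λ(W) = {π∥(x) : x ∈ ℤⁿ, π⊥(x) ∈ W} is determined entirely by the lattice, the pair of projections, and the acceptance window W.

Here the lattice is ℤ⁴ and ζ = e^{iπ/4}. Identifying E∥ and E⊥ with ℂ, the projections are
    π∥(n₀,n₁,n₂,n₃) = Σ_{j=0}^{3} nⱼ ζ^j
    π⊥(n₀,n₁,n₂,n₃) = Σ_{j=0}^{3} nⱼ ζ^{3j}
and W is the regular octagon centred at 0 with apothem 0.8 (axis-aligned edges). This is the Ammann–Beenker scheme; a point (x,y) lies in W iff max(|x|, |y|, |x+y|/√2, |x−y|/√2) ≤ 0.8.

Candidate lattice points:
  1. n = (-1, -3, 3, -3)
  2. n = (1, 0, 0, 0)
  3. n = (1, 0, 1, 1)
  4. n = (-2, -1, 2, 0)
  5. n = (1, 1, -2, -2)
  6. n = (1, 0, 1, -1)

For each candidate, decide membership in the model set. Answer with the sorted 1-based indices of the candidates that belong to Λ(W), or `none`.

Internal map: ζ^{3j} for j=0..3 gives (1,0), (−√2/2,√2/2), (0,−1), (√2/2,√2/2).
candidate 1: n = (-1, -3, 3, -3) → π⊥ ≈ (-1.000000, -7.242641); max(|x|,|y|,|x±y|/√2) = 7.242641 > 0.8 ⇒ ∉ W
candidate 2: n = (1, 0, 0, 0) → π⊥ ≈ (+1.000000, +0.000000); max(|x|,|y|,|x±y|/√2) = 1.000000 > 0.8 ⇒ ∉ W
candidate 3: n = (1, 0, 1, 1) → π⊥ ≈ (+1.707107, -0.292893); max(|x|,|y|,|x±y|/√2) = 1.707107 > 0.8 ⇒ ∉ W
candidate 4: n = (-2, -1, 2, 0) → π⊥ ≈ (-1.292893, -2.707107); max(|x|,|y|,|x±y|/√2) = 2.828427 > 0.8 ⇒ ∉ W
candidate 5: n = (1, 1, -2, -2) → π⊥ ≈ (-1.121320, +1.292893); max(|x|,|y|,|x±y|/√2) = 1.707107 > 0.8 ⇒ ∉ W
candidate 6: n = (1, 0, 1, -1) → π⊥ ≈ (+0.292893, -1.707107); max(|x|,|y|,|x±y|/√2) = 1.707107 > 0.8 ⇒ ∉ W

none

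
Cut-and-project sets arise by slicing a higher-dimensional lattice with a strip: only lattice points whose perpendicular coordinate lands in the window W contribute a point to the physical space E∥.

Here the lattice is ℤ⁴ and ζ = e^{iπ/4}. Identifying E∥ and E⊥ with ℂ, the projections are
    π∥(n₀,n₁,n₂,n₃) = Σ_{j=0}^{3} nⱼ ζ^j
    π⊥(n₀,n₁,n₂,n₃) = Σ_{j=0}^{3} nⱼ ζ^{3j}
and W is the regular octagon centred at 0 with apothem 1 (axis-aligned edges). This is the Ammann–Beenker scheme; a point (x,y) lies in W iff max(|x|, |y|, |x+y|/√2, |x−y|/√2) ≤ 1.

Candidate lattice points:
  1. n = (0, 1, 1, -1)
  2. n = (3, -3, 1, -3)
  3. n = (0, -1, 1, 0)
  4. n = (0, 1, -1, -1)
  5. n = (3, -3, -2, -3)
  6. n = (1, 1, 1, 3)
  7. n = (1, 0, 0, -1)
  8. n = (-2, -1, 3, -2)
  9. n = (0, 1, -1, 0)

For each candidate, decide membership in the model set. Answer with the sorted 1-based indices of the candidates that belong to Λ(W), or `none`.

Internal map: ζ^{3j} for j=0..3 gives (1,0), (−√2/2,√2/2), (0,−1), (√2/2,√2/2).
#1 (0, 1, 1, -1): internal (-1.41421, -1.00000); octagon support 1.70711 vs apothem 1 → ∉ W
#2 (3, -3, 1, -3): internal (3.00000, -5.24264); octagon support 5.82843 vs apothem 1 → ∉ W
#3 (0, -1, 1, 0): internal (0.70711, -1.70711); octagon support 1.70711 vs apothem 1 → ∉ W
#4 (0, 1, -1, -1): internal (-1.41421, 1.00000); octagon support 1.70711 vs apothem 1 → ∉ W
#5 (3, -3, -2, -3): internal (3.00000, -2.24264); octagon support 3.70711 vs apothem 1 → ∉ W
#6 (1, 1, 1, 3): internal (2.41421, 1.82843); octagon support 3.00000 vs apothem 1 → ∉ W
#7 (1, 0, 0, -1): internal (0.29289, -0.70711); octagon support 0.70711 vs apothem 1 → ∈ W
#8 (-2, -1, 3, -2): internal (-2.70711, -5.12132); octagon support 5.53553 vs apothem 1 → ∉ W
#9 (0, 1, -1, 0): internal (-0.70711, 1.70711); octagon support 1.70711 vs apothem 1 → ∉ W

7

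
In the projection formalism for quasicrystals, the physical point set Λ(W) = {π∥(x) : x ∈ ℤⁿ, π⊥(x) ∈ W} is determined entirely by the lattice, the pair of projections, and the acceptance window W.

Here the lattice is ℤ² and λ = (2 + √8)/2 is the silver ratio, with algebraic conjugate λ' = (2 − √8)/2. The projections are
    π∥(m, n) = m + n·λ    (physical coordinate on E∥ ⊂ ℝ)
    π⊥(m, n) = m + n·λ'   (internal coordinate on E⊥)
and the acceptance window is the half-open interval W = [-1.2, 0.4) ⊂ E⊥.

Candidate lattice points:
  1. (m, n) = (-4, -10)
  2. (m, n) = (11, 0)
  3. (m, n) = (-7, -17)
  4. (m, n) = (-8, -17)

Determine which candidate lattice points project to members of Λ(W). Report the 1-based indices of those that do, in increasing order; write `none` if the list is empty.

1, 3, 4

λ' = (2−√8)/2 ≈ -0.41421.
candidate 1: (m,n)=(-4,-10) → π∥ = -4-10·λ ≈ -28.14214, π⊥ = -4-10·λ' ≈ 0.14214 ∈ [-1.2, 0.4) ⇒ IN Λ
candidate 2: (m,n)=(11,0) → π∥ = 11+0·λ ≈ 11.00000, π⊥ = 11+0·λ' ≈ 11.00000 ∉ [-1.2, 0.4) ⇒ out
candidate 3: (m,n)=(-7,-17) → π∥ = -7-17·λ ≈ -48.04163, π⊥ = -7-17·λ' ≈ 0.04163 ∈ [-1.2, 0.4) ⇒ IN Λ
candidate 4: (m,n)=(-8,-17) → π∥ = -8-17·λ ≈ -49.04163, π⊥ = -8-17·λ' ≈ -0.95837 ∈ [-1.2, 0.4) ⇒ IN Λ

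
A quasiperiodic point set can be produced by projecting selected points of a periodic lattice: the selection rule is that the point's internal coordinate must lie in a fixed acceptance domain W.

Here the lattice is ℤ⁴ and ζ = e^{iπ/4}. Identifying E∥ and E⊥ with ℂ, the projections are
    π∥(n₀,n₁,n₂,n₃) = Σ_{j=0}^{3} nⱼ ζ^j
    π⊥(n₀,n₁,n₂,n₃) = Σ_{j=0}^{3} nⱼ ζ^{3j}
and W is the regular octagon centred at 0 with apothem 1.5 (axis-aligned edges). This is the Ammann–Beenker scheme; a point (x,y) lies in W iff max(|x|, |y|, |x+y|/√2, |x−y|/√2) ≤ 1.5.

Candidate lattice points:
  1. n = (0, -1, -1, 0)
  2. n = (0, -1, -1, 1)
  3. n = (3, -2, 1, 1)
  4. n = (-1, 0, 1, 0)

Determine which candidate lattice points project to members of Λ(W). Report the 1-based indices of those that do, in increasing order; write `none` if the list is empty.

Internal map: ζ^{3j} for j=0..3 gives (1,0), (−√2/2,√2/2), (0,−1), (√2/2,√2/2).
#1 (0, -1, -1, 0): internal (0.70711, 0.29289); octagon support 0.70711 vs apothem 1.5 → ∈ W
#2 (0, -1, -1, 1): internal (1.41421, 1.00000); octagon support 1.70711 vs apothem 1.5 → ∉ W
#3 (3, -2, 1, 1): internal (5.12132, -1.70711); octagon support 5.12132 vs apothem 1.5 → ∉ W
#4 (-1, 0, 1, 0): internal (-1.00000, -1.00000); octagon support 1.41421 vs apothem 1.5 → ∈ W

1, 4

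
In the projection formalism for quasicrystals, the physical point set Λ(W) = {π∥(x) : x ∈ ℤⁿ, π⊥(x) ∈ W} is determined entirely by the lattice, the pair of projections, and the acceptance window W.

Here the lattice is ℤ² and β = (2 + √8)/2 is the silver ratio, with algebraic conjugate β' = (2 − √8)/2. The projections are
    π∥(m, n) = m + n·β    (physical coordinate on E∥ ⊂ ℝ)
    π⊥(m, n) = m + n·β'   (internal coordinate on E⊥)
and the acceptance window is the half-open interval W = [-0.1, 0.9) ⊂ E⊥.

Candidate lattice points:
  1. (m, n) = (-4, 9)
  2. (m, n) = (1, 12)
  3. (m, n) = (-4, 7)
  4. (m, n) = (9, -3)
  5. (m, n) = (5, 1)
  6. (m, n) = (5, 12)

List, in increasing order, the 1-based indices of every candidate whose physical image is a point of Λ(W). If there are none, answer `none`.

6

β' = (2−√8)/2 ≈ -0.4142.
#1 (-4,9): internal coord -4 + (9)·β' = -7.7279; -7.7279 ∉ [-0.1, 0.9) → out
#2 (1,12): internal coord 1 + (12)·β' = -3.9706; -3.9706 ∉ [-0.1, 0.9) → out
#3 (-4,7): internal coord -4 + (7)·β' = -6.8995; -6.8995 ∉ [-0.1, 0.9) → out
#4 (9,-3): internal coord 9 + (-3)·β' = +10.2426; +10.2426 ∉ [-0.1, 0.9) → out
#5 (5,1): internal coord 5 + (1)·β' = +4.5858; +4.5858 ∉ [-0.1, 0.9) → out
#6 (5,12): internal coord 5 + (12)·β' = +0.0294; +0.0294 ∈ [-0.1, 0.9) → IN Λ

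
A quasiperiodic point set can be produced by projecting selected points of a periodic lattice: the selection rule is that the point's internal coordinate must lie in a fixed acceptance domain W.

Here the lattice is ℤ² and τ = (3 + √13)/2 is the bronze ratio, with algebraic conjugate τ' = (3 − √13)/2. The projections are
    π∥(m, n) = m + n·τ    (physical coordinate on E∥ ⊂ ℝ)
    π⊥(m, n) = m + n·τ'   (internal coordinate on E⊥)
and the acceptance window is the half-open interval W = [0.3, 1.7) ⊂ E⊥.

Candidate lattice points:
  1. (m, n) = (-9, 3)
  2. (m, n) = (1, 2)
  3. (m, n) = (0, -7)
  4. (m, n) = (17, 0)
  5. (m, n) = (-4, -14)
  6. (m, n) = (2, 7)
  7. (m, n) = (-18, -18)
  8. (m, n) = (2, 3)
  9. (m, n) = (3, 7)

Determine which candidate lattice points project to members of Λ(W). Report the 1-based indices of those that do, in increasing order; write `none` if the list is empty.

2, 8, 9

Numerically τ ≈ 3.30278 and τ' = −1/τ ≈ -0.30278.
[1] lift (-9,3): star map gives -9.90833; window check 0.3 ≤ -9.90833 < 1.7 is false → out
[2] lift (1,2): star map gives 0.39445; window check 0.3 ≤ 0.39445 < 1.7 is true → IN Λ
[3] lift (0,-7): star map gives 2.11943; window check 0.3 ≤ 2.11943 < 1.7 is false → out
[4] lift (17,0): star map gives 17.00000; window check 0.3 ≤ 17.00000 < 1.7 is false → out
[5] lift (-4,-14): star map gives 0.23886; window check 0.3 ≤ 0.23886 < 1.7 is false → out
[6] lift (2,7): star map gives -0.11943; window check 0.3 ≤ -0.11943 < 1.7 is false → out
[7] lift (-18,-18): star map gives -12.55004; window check 0.3 ≤ -12.55004 < 1.7 is false → out
[8] lift (2,3): star map gives 1.09167; window check 0.3 ≤ 1.09167 < 1.7 is true → IN Λ
[9] lift (3,7): star map gives 0.88057; window check 0.3 ≤ 0.88057 < 1.7 is true → IN Λ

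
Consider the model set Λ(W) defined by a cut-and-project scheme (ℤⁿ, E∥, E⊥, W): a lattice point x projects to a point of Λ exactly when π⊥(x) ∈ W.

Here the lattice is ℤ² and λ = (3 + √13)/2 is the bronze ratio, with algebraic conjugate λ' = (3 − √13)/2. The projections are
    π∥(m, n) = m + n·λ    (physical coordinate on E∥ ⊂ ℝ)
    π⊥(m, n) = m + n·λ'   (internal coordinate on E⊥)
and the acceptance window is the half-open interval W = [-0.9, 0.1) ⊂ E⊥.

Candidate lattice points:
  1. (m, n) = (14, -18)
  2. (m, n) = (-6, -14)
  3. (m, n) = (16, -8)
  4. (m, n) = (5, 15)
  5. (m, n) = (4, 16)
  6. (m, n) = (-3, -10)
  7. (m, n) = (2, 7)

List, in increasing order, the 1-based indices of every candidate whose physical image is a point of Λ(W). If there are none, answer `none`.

Compute λ' = (3−√13)/2 = -0.30278, so π⊥(m,n) = m -0.30278·n.
[1] lift (14,-18): star map gives 19.44996; window check -0.9 ≤ 19.44996 < 0.1 is false → out
[2] lift (-6,-14): star map gives -1.76114; window check -0.9 ≤ -1.76114 < 0.1 is false → out
[3] lift (16,-8): star map gives 18.42221; window check -0.9 ≤ 18.42221 < 0.1 is false → out
[4] lift (5,15): star map gives 0.45837; window check -0.9 ≤ 0.45837 < 0.1 is false → out
[5] lift (4,16): star map gives -0.84441; window check -0.9 ≤ -0.84441 < 0.1 is true → IN Λ
[6] lift (-3,-10): star map gives 0.02776; window check -0.9 ≤ 0.02776 < 0.1 is true → IN Λ
[7] lift (2,7): star map gives -0.11943; window check -0.9 ≤ -0.11943 < 0.1 is true → IN Λ

5, 6, 7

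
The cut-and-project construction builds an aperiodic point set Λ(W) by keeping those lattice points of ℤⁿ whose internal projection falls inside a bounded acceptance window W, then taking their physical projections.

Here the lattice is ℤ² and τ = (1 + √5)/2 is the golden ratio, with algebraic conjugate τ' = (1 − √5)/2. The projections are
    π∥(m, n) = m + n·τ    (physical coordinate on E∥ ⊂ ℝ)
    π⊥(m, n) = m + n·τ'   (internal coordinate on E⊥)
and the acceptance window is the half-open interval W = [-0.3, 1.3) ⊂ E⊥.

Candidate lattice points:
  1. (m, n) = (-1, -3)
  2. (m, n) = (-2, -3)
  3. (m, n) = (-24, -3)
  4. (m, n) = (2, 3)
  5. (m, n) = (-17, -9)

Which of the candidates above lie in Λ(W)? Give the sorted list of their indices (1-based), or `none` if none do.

1, 2, 4

Compute τ' = (1−√5)/2 = -0.6180, so π⊥(m,n) = m -0.6180·n.
candidate 1: (m,n)=(-1,-3) → π∥ = -1-3·τ ≈ -5.8541, π⊥ = -1-3·τ' ≈ 0.8541 ∈ [-0.3, 1.3) ⇒ IN Λ
candidate 2: (m,n)=(-2,-3) → π∥ = -2-3·τ ≈ -6.8541, π⊥ = -2-3·τ' ≈ -0.1459 ∈ [-0.3, 1.3) ⇒ IN Λ
candidate 3: (m,n)=(-24,-3) → π∥ = -24-3·τ ≈ -28.8541, π⊥ = -24-3·τ' ≈ -22.1459 ∉ [-0.3, 1.3) ⇒ out
candidate 4: (m,n)=(2,3) → π∥ = 2+3·τ ≈ 6.8541, π⊥ = 2+3·τ' ≈ 0.1459 ∈ [-0.3, 1.3) ⇒ IN Λ
candidate 5: (m,n)=(-17,-9) → π∥ = -17-9·τ ≈ -31.5623, π⊥ = -17-9·τ' ≈ -11.4377 ∉ [-0.3, 1.3) ⇒ out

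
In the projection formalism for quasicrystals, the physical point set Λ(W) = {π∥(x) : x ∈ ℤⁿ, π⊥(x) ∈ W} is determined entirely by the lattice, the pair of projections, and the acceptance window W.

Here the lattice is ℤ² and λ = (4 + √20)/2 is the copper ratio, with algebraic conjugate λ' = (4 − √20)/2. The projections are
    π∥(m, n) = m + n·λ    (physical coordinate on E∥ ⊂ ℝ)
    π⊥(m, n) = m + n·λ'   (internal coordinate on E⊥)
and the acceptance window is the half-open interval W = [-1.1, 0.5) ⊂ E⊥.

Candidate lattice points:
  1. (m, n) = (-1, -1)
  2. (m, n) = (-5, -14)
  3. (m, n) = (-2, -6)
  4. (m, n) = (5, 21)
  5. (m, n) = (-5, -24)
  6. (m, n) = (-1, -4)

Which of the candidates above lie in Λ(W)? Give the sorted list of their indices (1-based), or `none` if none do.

λ' = (4−√20)/2 ≈ -0.2361.
[1] lift (-1,-1): star map gives -0.7639; window check -1.1 ≤ -0.7639 < 0.5 is true → IN Λ
[2] lift (-5,-14): star map gives -1.6950; window check -1.1 ≤ -1.6950 < 0.5 is false → out
[3] lift (-2,-6): star map gives -0.5836; window check -1.1 ≤ -0.5836 < 0.5 is true → IN Λ
[4] lift (5,21): star map gives 0.0426; window check -1.1 ≤ 0.0426 < 0.5 is true → IN Λ
[5] lift (-5,-24): star map gives 0.6656; window check -1.1 ≤ 0.6656 < 0.5 is false → out
[6] lift (-1,-4): star map gives -0.0557; window check -1.1 ≤ -0.0557 < 0.5 is true → IN Λ

1, 3, 4, 6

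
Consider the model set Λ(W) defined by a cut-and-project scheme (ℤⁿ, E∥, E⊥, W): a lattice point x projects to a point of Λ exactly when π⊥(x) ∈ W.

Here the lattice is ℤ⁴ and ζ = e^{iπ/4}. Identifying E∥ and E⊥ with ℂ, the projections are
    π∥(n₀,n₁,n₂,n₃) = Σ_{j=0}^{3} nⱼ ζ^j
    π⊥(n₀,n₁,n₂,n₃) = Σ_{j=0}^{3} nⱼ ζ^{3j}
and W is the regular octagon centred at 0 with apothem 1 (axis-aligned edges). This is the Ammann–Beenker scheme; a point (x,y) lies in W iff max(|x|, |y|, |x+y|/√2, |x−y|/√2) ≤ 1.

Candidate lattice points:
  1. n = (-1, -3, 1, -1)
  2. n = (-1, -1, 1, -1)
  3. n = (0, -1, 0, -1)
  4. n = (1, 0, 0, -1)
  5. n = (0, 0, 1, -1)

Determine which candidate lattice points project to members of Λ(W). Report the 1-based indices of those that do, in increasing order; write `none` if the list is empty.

With ζ = e^{iπ/4} the internal vectors are ζ^0,ζ^3,ζ^6,ζ^9.
#1 (-1, -3, 1, -1): internal (0.414214, -3.828427); octagon support 3.828427 vs apothem 1 → ∉ W
#2 (-1, -1, 1, -1): internal (-1.000000, -2.414214); octagon support 2.414214 vs apothem 1 → ∉ W
#3 (0, -1, 0, -1): internal (0.000000, -1.414214); octagon support 1.414214 vs apothem 1 → ∉ W
#4 (1, 0, 0, -1): internal (0.292893, -0.707107); octagon support 0.707107 vs apothem 1 → ∈ W
#5 (0, 0, 1, -1): internal (-0.707107, -1.707107); octagon support 1.707107 vs apothem 1 → ∉ W

4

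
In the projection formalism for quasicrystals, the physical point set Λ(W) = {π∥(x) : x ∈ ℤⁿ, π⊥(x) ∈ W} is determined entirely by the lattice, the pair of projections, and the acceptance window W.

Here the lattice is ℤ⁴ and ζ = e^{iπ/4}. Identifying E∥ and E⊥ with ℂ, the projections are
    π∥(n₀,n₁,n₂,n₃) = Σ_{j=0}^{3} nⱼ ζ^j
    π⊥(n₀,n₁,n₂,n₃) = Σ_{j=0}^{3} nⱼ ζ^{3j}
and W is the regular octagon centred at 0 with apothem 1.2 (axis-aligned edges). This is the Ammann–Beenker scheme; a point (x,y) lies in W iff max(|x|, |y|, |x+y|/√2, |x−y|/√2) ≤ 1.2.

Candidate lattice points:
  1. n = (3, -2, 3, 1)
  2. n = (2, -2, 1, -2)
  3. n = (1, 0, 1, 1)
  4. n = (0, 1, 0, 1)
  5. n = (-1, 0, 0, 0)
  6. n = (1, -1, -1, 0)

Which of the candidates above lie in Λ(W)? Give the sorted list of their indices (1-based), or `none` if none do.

5

π⊥(n) = n₀ + n₁ζ³ + n₂ζ⁶ + n₃ζ⁹ where ζ = e^{iπ/4}.
candidate 1: n = (3, -2, 3, 1) → π⊥ ≈ (+5.121320, -3.707107); max(|x|,|y|,|x±y|/√2) = 6.242641 > 1.2 ⇒ ∉ W
candidate 2: n = (2, -2, 1, -2) → π⊥ ≈ (+2.000000, -3.828427); max(|x|,|y|,|x±y|/√2) = 4.121320 > 1.2 ⇒ ∉ W
candidate 3: n = (1, 0, 1, 1) → π⊥ ≈ (+1.707107, -0.292893); max(|x|,|y|,|x±y|/√2) = 1.707107 > 1.2 ⇒ ∉ W
candidate 4: n = (0, 1, 0, 1) → π⊥ ≈ (+0.000000, +1.414214); max(|x|,|y|,|x±y|/√2) = 1.414214 > 1.2 ⇒ ∉ W
candidate 5: n = (-1, 0, 0, 0) → π⊥ ≈ (-1.000000, +0.000000); max(|x|,|y|,|x±y|/√2) = 1.000000 ≤ 1.2 ⇒ ∈ W
candidate 6: n = (1, -1, -1, 0) → π⊥ ≈ (+1.707107, +0.292893); max(|x|,|y|,|x±y|/√2) = 1.707107 > 1.2 ⇒ ∉ W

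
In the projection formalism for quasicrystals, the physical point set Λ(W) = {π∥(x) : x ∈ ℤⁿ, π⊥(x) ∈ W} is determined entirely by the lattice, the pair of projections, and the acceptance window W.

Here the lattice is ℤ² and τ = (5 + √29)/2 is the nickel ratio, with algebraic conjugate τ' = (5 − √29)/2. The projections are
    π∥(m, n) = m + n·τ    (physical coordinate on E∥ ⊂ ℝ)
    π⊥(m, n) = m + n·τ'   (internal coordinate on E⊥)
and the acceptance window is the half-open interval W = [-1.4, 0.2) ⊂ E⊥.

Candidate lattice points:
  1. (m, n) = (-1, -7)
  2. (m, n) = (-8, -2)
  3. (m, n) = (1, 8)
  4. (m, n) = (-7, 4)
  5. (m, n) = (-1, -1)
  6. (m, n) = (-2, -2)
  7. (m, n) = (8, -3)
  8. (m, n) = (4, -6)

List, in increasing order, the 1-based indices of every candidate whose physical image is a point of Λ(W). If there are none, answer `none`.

Compute τ' = (5−√29)/2 = -0.1926, so π⊥(m,n) = m -0.1926·n.
#1 (-1,-7): internal coord -1 + (-7)·τ' = +0.3481; +0.3481 ∉ [-1.4, 0.2) → out
#2 (-8,-2): internal coord -8 + (-2)·τ' = -7.6148; -7.6148 ∉ [-1.4, 0.2) → out
#3 (1,8): internal coord 1 + (8)·τ' = -0.5407; -0.5407 ∈ [-1.4, 0.2) → IN Λ
#4 (-7,4): internal coord -7 + (4)·τ' = -7.7703; -7.7703 ∉ [-1.4, 0.2) → out
#5 (-1,-1): internal coord -1 + (-1)·τ' = -0.8074; -0.8074 ∈ [-1.4, 0.2) → IN Λ
#6 (-2,-2): internal coord -2 + (-2)·τ' = -1.6148; -1.6148 ∉ [-1.4, 0.2) → out
#7 (8,-3): internal coord 8 + (-3)·τ' = +8.5777; +8.5777 ∉ [-1.4, 0.2) → out
#8 (4,-6): internal coord 4 + (-6)·τ' = +5.1555; +5.1555 ∉ [-1.4, 0.2) → out

3, 5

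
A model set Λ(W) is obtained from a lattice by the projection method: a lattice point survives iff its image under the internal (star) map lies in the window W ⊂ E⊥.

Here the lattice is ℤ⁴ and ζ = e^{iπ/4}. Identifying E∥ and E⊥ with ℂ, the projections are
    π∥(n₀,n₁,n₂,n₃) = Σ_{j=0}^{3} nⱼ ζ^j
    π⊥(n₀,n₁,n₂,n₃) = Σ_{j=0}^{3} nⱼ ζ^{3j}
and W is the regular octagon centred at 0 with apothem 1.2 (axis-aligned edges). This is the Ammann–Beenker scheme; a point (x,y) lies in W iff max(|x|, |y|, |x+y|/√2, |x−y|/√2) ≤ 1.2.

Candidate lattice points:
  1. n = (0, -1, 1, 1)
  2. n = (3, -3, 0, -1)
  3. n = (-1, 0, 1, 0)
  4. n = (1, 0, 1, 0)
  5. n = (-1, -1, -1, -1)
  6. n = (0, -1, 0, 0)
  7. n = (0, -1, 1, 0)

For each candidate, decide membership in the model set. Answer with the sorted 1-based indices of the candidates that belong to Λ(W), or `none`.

5, 6

With ζ = e^{iπ/4} the internal vectors are ζ^0,ζ^3,ζ^6,ζ^9.
candidate 1: n = (0, -1, 1, 1) → π⊥ ≈ (+1.41421, -1.00000); max(|x|,|y|,|x±y|/√2) = 1.70711 > 1.2 ⇒ ∉ W
candidate 2: n = (3, -3, 0, -1) → π⊥ ≈ (+4.41421, -2.82843); max(|x|,|y|,|x±y|/√2) = 5.12132 > 1.2 ⇒ ∉ W
candidate 3: n = (-1, 0, 1, 0) → π⊥ ≈ (-1.00000, -1.00000); max(|x|,|y|,|x±y|/√2) = 1.41421 > 1.2 ⇒ ∉ W
candidate 4: n = (1, 0, 1, 0) → π⊥ ≈ (+1.00000, -1.00000); max(|x|,|y|,|x±y|/√2) = 1.41421 > 1.2 ⇒ ∉ W
candidate 5: n = (-1, -1, -1, -1) → π⊥ ≈ (-1.00000, -0.41421); max(|x|,|y|,|x±y|/√2) = 1.00000 ≤ 1.2 ⇒ ∈ W
candidate 6: n = (0, -1, 0, 0) → π⊥ ≈ (+0.70711, -0.70711); max(|x|,|y|,|x±y|/√2) = 1.00000 ≤ 1.2 ⇒ ∈ W
candidate 7: n = (0, -1, 1, 0) → π⊥ ≈ (+0.70711, -1.70711); max(|x|,|y|,|x±y|/√2) = 1.70711 > 1.2 ⇒ ∉ W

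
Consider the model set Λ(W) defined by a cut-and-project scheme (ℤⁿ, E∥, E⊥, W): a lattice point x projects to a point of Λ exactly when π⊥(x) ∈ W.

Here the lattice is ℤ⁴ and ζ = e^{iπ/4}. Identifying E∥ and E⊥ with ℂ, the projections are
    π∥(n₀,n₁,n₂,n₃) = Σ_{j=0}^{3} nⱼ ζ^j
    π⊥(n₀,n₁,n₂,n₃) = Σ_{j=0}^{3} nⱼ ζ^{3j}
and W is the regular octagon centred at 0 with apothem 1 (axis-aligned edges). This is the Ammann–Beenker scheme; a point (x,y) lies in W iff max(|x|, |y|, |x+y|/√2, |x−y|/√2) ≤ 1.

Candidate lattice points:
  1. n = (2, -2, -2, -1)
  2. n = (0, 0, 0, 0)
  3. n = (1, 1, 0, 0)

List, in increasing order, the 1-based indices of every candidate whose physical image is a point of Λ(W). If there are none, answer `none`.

2, 3

Internal map: ζ^{3j} for j=0..3 gives (1,0), (−√2/2,√2/2), (0,−1), (√2/2,√2/2).
candidate 1: n = (2, -2, -2, -1) → π⊥ ≈ (+2.70711, -0.12132); max(|x|,|y|,|x±y|/√2) = 2.70711 > 1 ⇒ ∉ W
candidate 2: n = (0, 0, 0, 0) → π⊥ ≈ (+0.00000, +0.00000); max(|x|,|y|,|x±y|/√2) = 0.00000 ≤ 1 ⇒ ∈ W
candidate 3: n = (1, 1, 0, 0) → π⊥ ≈ (+0.29289, +0.70711); max(|x|,|y|,|x±y|/√2) = 0.70711 ≤ 1 ⇒ ∈ W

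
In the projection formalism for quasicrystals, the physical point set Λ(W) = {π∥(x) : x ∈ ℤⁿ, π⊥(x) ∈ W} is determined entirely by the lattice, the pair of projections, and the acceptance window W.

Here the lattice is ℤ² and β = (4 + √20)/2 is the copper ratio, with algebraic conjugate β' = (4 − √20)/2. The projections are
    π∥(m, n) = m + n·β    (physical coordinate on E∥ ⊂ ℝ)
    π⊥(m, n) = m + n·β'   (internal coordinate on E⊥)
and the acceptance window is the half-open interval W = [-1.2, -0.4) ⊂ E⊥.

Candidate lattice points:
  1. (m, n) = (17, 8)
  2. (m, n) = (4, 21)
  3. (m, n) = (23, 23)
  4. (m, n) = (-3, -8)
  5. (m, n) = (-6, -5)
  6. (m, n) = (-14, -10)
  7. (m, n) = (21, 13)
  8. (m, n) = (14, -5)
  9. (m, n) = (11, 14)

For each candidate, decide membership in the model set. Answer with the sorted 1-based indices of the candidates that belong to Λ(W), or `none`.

2, 4

β' = (4−√20)/2 ≈ -0.2361.
#1 (17,8): internal coord 17 + (8)·β' = +15.1115; +15.1115 ∉ [-1.2, -0.4) → out
#2 (4,21): internal coord 4 + (21)·β' = -0.9574; -0.9574 ∈ [-1.2, -0.4) → IN Λ
#3 (23,23): internal coord 23 + (23)·β' = +17.5704; +17.5704 ∉ [-1.2, -0.4) → out
#4 (-3,-8): internal coord -3 + (-8)·β' = -1.1115; -1.1115 ∈ [-1.2, -0.4) → IN Λ
#5 (-6,-5): internal coord -6 + (-5)·β' = -4.8197; -4.8197 ∉ [-1.2, -0.4) → out
#6 (-14,-10): internal coord -14 + (-10)·β' = -11.6393; -11.6393 ∉ [-1.2, -0.4) → out
#7 (21,13): internal coord 21 + (13)·β' = +17.9311; +17.9311 ∉ [-1.2, -0.4) → out
#8 (14,-5): internal coord 14 + (-5)·β' = +15.1803; +15.1803 ∉ [-1.2, -0.4) → out
#9 (11,14): internal coord 11 + (14)·β' = +7.6950; +7.6950 ∉ [-1.2, -0.4) → out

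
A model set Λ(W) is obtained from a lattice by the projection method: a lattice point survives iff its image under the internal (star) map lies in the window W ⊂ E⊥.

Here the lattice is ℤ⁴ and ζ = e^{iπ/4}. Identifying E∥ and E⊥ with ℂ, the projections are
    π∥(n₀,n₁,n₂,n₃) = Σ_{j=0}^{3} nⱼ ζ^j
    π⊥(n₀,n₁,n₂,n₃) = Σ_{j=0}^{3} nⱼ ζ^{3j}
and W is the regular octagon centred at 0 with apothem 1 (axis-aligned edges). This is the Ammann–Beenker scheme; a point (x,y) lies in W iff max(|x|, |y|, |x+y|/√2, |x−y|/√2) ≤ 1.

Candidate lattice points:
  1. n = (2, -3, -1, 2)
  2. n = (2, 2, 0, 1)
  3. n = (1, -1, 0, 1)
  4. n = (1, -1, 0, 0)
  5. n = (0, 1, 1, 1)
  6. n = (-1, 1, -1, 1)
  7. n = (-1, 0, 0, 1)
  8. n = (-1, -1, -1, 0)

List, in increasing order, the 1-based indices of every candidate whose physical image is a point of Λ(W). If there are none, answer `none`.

5, 7, 8

Internal map: ζ^{3j} for j=0..3 gives (1,0), (−√2/2,√2/2), (0,−1), (√2/2,√2/2).
candidate 1: n = (2, -3, -1, 2) → π⊥ ≈ (+5.53553, +0.29289); max(|x|,|y|,|x±y|/√2) = 5.53553 > 1 ⇒ ∉ W
candidate 2: n = (2, 2, 0, 1) → π⊥ ≈ (+1.29289, +2.12132); max(|x|,|y|,|x±y|/√2) = 2.41421 > 1 ⇒ ∉ W
candidate 3: n = (1, -1, 0, 1) → π⊥ ≈ (+2.41421, +0.00000); max(|x|,|y|,|x±y|/√2) = 2.41421 > 1 ⇒ ∉ W
candidate 4: n = (1, -1, 0, 0) → π⊥ ≈ (+1.70711, -0.70711); max(|x|,|y|,|x±y|/√2) = 1.70711 > 1 ⇒ ∉ W
candidate 5: n = (0, 1, 1, 1) → π⊥ ≈ (+0.00000, +0.41421); max(|x|,|y|,|x±y|/√2) = 0.41421 ≤ 1 ⇒ ∈ W
candidate 6: n = (-1, 1, -1, 1) → π⊥ ≈ (-1.00000, +2.41421); max(|x|,|y|,|x±y|/√2) = 2.41421 > 1 ⇒ ∉ W
candidate 7: n = (-1, 0, 0, 1) → π⊥ ≈ (-0.29289, +0.70711); max(|x|,|y|,|x±y|/√2) = 0.70711 ≤ 1 ⇒ ∈ W
candidate 8: n = (-1, -1, -1, 0) → π⊥ ≈ (-0.29289, +0.29289); max(|x|,|y|,|x±y|/√2) = 0.41421 ≤ 1 ⇒ ∈ W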